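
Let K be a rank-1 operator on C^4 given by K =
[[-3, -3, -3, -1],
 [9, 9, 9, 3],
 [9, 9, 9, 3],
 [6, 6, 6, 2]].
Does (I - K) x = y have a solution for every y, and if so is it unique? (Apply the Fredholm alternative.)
(I - K) is invertible (det(I - K) = -16 ≠ 0), so for every y in C^4 the equation (I - K) x = y has a unique solution.

K has rank 1, so it is an outer product K = u v^T: every row of K is a multiple of one row vector. Reading off the entries, u = (-1, 3, 3, 2) and v = (3, 3, 3, 1) (row i of K equals u_i·v^T). A rank-one matrix u v^T satisfies K u = u (v·u) and kills the (3)-dimensional subspace v^⊥, so its characteristic polynomial is lambda^3 (lambda - v·u) with v·u = tr K = 17. Hence the eigenvalues of I - K are 1 (multiplicity 3) and 1 - (17) = -16, so det(I - K) = -16. (Direct check: I - K =
[[4, 3, 3, 1],
 [-9, -8, -9, -3],
 [-9, -9, -8, -3],
 [-6, -6, -6, -1]]
has determinant -16.) The finite-dimensional Fredholm alternative says: either (I - K) is invertible, or ker(I - K) ≠ {0} and then range(I - K) = ker((I - K)^*)^⊥, with dim ker(I - K) = dim ker((I - K)^*). Since det(I - K) ≠ 0, 1 is not an eigenvalue of K and ker(I - K) = {0}, so we are in the first case: for every y there is a unique x = (I - K)^(-1) y. Explicitly, by the Sherman–Morrison formula, (I - u v^T)^(-1) = I + u v^T/(1 - v·u), i.e. (I - K)^(-1) = I + K/(-16).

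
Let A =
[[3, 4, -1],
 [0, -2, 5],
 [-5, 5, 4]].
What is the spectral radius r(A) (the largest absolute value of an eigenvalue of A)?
r(A) ≈ 5.8876

The eigenvalues of A are the roots of its characteristic polynomial. With M = A (coefficients from the trace, the sum of principal 2x2 minors, and det A):
  p(λ) = det(λ I - M) = λ^3 - 5λ^2 - 32λ + 189.
No integer candidate from the rational root theorem (±divisors of 189) is a root, so the roots are irrational. The cubic discriminant is Δ = -168975 < 0, so there is one real root and a complex-conjugate pair. p(-6) = -15 and p(-5) = 99 have opposite signs, so a root lies in (-6, -5); Newton's method refines it to λ ≈ -5.8876. Dividing out (λ - (-5.8876)) leaves approximately λ^2 - 10.8876λ + 32.1015. For λ^2 - 10.8876λ + 32.1015 the discriminant is -9.8665. It is negative, so the remaining roots are the complex-conjugate pair λ ≈ 5.4438 ± 1.5706i. Their product equals the constant term, so |λ|^2 ≈ 32.1015 and |λ| ≈ 5.6658.
Thus the eigenvalues (to 4 decimals) are -5.8876 (modulus 5.8876); 5.4438 ± 1.5706i (modulus 5.6658). The spectral radius is the largest modulus: r(A) ≈ 5.8876. (Cross-check: r(A) ≤ ||A||_2 ≈ 8.2859; equality holds whenever A is normal, though it can also hold for some non-normal A.)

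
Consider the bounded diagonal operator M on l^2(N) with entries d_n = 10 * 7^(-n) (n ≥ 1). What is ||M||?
||M|| = 10/7 (attained at n = 1)

For M diagonal, ||M|| = sup_n |d_n|. The sequence d_n = 10 * 7^(-n) is positive and strictly decreasing (ratio 7^(-1) < 1), so the supremum is d_1 = 10/7. Hence ||M|| = 10/7.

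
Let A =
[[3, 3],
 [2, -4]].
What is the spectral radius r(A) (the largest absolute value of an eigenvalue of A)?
r(A) = (1 + sqrt(73))/2 ≈ 4.772

The eigenvalues of A are the roots of its characteristic polynomial. With M = A (coefficients from the trace and determinant):
  p(λ) = det(λ I - M) = λ^2 + λ - 18.
For λ^2 + λ - 18 the discriminant is 73. It is nonnegative but not a perfect square, so the roots are real and irrational: λ = (-1 ± sqrt(73))/2 ≈ 3.772, -4.772.
Thus the eigenvalues (to 4 decimals) are 3.772 (modulus 3.772); -4.772 (modulus 4.772). The spectral radius is the largest modulus: r(A) = (1 + sqrt(73))/2 ≈ 4.772. (Cross-check: r(A) ≤ ||A||_2 ≈ 5.0083; equality holds whenever A is normal, though it can also hold for some non-normal A.)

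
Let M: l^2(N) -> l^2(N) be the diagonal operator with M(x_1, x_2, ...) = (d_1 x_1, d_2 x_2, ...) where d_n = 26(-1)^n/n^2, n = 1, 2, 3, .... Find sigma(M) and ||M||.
sigma(M) = {26(-1)^n/n^2 : n ≥ 1} ∪ {0}; ||M|| = 26

A bounded diagonal operator on l^2 with diagonal entries d_n has spectrum equal to the closure of {d_n : n ≥ 1}: every d_n is an eigenvalue (with eigenvector e_n), so {d_n} ⊂ sigma(M); the spectrum is closed, so its closure is too; and for lambda not in the closure, (M - lambda I) has bounded inverse (the diagonal entries 1/(d_n - lambda) are bounded). For our sequence d_n = 26(-1)^n/n^2, n = 1, 2, 3, ...:
  - {d_n} = {26(-1)^n/n^2 : n ≥ 1}; the only limit point is 0
  - closure = {26(-1)^n/n^2 : n ≥ 1} ∪ {0}
For the norm: a diagonal operator has ||M|| = sup_n |d_n|. Here |d_n| = 26/n^2 is decreasing, so sup_n |d_n| = |d_1| = 26. So ||M|| = 26.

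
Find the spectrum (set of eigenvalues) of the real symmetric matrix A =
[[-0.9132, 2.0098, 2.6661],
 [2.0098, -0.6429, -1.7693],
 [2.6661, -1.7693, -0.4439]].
sigma(A) ≈ {-5, 1, 2}

A is real symmetric, so its spectrum consists of real eigenvalues. Expanding the characteristic polynomial of the displayed matrix gives
  det(λ I - A) = p(λ) = λ^3 + (2)λ^2 + (-13)λ + (10).
Solving p(λ) = 0 yields eigenvalues ≈ -5, 1, 2. (A is shown rounded to 4 decimals, so these recover the underlying integer eigenvalues to within that precision.)
Verification: the trace of A = -2 equals the sum of eigenvalues -2, and det(A) ≈ -10.0001 matches the eigenvalue product -10.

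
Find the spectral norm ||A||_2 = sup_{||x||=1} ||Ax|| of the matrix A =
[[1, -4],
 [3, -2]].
||A||_2 = sqrt((30 + sqrt(500))/2) ≈ 5.1167 (= sqrt(largest eigenvalue of A^T A))

||A||_2 = sigma_max(A) = sqrt(lambda_max(A^T A)). Form the symmetric matrix M = A^T A =
[[10, -10],
 [-10, 20]].
Its characteristic polynomial (trace, determinant of M give the coefficients) is
  p(λ) = det(λ I - M) = λ^2 - 30λ + 100.
For λ^2 - 30λ + 100 the discriminant is 500. It is nonnegative but not a perfect square, so the roots are real and irrational: λ = (30 ± sqrt(500))/2 ≈ 26.1803, 3.8197.
So the eigenvalues of A^T A are ≈ 3.8197, 26.1803 (all ≥ 0, as they must be for A^T A). The largest is λ_max = (30 + sqrt(500))/2 ≈ 26.1803, hence ||A||_2 = sqrt(λ_max) = sqrt((30 + sqrt(500))/2) ≈ 5.1167.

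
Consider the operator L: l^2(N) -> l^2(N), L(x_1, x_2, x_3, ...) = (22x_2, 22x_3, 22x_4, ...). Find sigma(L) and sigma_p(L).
sigma(L) = closed disk {z in C : |z| ≤ 22}; sigma_p(L) = open disk {z in C : |z| < 22}

Note L = 22·V where V is the unit left shift (V x)_k = x_{k+1}; so sigma(L) = 22·sigma(V) and ||L|| = 22||V||. ||L x||^2 = 484sum_{k≥2} |x_k|^2 ≤ 484||x||^2, with equality on {x : x_1 = 0}, so ||L|| = 22. For any lambda with |lambda| < 22, set r = lambda/22 (|r| < 1); the vector x = (1, r, r^2, ...) is in l^2 and satisfies L x = 22(r, r^2, ...) = lambda x, so lambda is an eigenvalue. On the boundary |lambda| = 22 the geometric series diverges, so no l^2 eigenvector exists, but these lambda lie in the approximate point spectrum. Hence sigma(L) is the closed disk of radius 22 and sigma_p(L) is the open disk.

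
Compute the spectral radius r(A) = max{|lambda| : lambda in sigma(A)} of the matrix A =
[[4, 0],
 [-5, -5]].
r(A) = 5

The eigenvalues of A are the roots of its characteristic polynomial. With M = A (coefficients from the trace and determinant):
  p(λ) = det(λ I - M) = λ^2 + λ - 20.
For λ^2 + λ - 20 the discriminant is 81. It is a perfect square (9^2), so the roots are rational: λ = (-1 ± 9)/2 = 4, -5.
Thus the eigenvalues (to 4 decimals) are 4 (modulus 4); -5 (modulus 5). The spectral radius is the largest modulus: r(A) = 5. (Cross-check: r(A) ≤ ||A||_2 ≈ 7.6973; equality holds whenever A is normal, though it can also hold for some non-normal A.)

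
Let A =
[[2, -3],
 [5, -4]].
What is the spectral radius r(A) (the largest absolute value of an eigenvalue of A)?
r(A) = sqrt(7) ≈ 2.6458

The eigenvalues of A are the roots of its characteristic polynomial. With M = A (coefficients from the trace and determinant):
  p(λ) = det(λ I - M) = λ^2 + 2λ + 7.
For λ^2 + 2λ + 7 the discriminant is -24. It is negative, so the roots are the complex-conjugate pair λ = -1 ± (sqrt(24)/2) i ≈ -1 ± 2.4495i. For a conjugate pair the product of the roots equals the constant term, so |λ|^2 = 7 and |λ| = sqrt(7) ≈ 2.6458.
Thus the eigenvalues (to 4 decimals) are -1 ± 2.4495i (modulus 2.6458). The spectral radius is the largest modulus: r(A) = sqrt(7) ≈ 2.6458. (Cross-check: r(A) ≤ ||A||_2 ≈ 7.2854; equality holds whenever A is normal, though it can also hold for some non-normal A.)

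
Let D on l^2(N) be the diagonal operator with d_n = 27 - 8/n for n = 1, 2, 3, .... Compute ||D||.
||D|| = 27

For a diagonal operator on l^2 with entries d_n, ||D|| = sup_n |d_n|. Here d_1 = 19, d_2 = 23, ..., and d_n = 27 - 8/n increases monotonically toward 27. All terms lie in [19, 27), so |d_n| = d_n and the supremum is the limit 27, which is not attained by any individual d_n. Hence ||D|| = 27.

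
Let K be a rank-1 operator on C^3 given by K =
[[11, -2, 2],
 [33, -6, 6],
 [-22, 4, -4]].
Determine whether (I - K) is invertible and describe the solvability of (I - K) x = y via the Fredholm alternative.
(I - K) is singular (det(I - K) = 0, i.e. 1 ∈ sigma(K)). (I - K) x = y is solvable iff y ⊥ ker((I - K)^*) = span{(11, -2, 2)}, i.e. iff 11y_1 - 2y_2 + 2y_3 = 0. When solvable, the solutions are x = y + c·(1, 3, -2), c arbitrary (ker(I - K) = span{(1, 3, -2)}, dimension 1).

K has rank 1, so it is an outer product K = u v^T: every row of K is a multiple of one row vector. Reading off the entries, u = (1, 3, -2) and v = (11, -2, 2) (row i of K equals u_i·v^T). A rank-one matrix u v^T satisfies K u = u (v·u) and kills the (2)-dimensional subspace v^⊥, so its characteristic polynomial is lambda^2 (lambda - v·u) with v·u = tr K = 1. Hence the eigenvalues of I - K are 1 (multiplicity 2) and 1 - (1) = 0, so det(I - K) = 0. (Direct check: I - K =
[[-10, 2, -2],
 [-33, 7, -6],
 [22, -4, 5]]
has determinant 0.) So 1 is an eigenvalue of K and (I - K) is not invertible. The finite-dimensional Fredholm alternative says: either (I - K) is invertible, or ker(I - K) ≠ {0} and then range(I - K) = ker((I - K)^*)^⊥, with dim ker(I - K) = dim ker((I - K)^*). We are in the second case, so we need both kernels. Kernel of I - K: (I - K) u = u - u (v·u) = u - u = 0, so ker(I - K) = span{u} = span{(1, 3, -2)} (it is exactly 1-dimensional because rank(I - K) = 2). Kernel of the adjoint: K is real, so (I - K)^* = I - K^T = I - v u^T, and (I - v u^T) v = v - v (u·v) = 0; hence ker((I - K)^*) = span{v} = span{(11, -2, 2)}. Therefore (I - K) x = y is solvable iff <y, v> = 0, i.e. iff 11y_1 - 2y_2 + 2y_3 = 0. When this holds, K y = u (v·y) = 0, so (I - K) y = y and x = y is a particular solution; the full solution set is the line x = y + c·u = y + c·(1, 3, -2), c ∈ C.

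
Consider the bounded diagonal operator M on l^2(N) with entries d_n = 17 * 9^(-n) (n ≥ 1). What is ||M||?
||M|| = 17/9 (attained at n = 1)

For M diagonal, ||M|| = sup_n |d_n|. The sequence d_n = 17 * 9^(-n) is positive and strictly decreasing (ratio 9^(-1) < 1), so the supremum is d_1 = 17/9. Hence ||M|| = 17/9.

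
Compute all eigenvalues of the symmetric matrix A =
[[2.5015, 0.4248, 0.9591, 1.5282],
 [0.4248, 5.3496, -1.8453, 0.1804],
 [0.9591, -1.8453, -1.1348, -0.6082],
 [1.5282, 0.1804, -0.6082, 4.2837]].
sigma(A) ≈ {-2, 2, 5, 6}

A is real symmetric, so its spectrum consists of real eigenvalues. Expanding the characteristic polynomial of the displayed matrix gives
  det(λ I - A) = p(λ) = λ^4 + (-11)λ^3 + (26)λ^2 + (44)λ + (-119.9977).
Solving p(λ) = 0 yields eigenvalues ≈ -2, 2, 5, 6. (A is shown rounded to 4 decimals, so these recover the underlying integer eigenvalues to within that precision.)
Verification: the trace of A = 11 equals the sum of eigenvalues 11, and det(A) ≈ -119.9977 matches the eigenvalue product -120.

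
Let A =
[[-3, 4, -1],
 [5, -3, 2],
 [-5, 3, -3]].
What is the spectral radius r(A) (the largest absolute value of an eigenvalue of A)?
r(A) ≈ 9.3029

The eigenvalues of A are the roots of its characteristic polynomial. With M = A (coefficients from the trace, the sum of principal 2x2 minors, and det A):
  p(λ) = det(λ I - M) = λ^3 + 9λ^2 - 4λ - 11.
No integer candidate from the rational root theorem (±divisors of 11) is a root, so the roots are irrational. The cubic discriminant is Δ = 37489 > 0, so there are three distinct real roots. p(-10) = -71 and p(-9) = 25 have opposite signs, so a root lies in (-10, -9); Newton's method refines it to λ ≈ -9.3029. p(-1) = 1 and p(0) = -11 have opposite signs, so a root lies in (-1, 0); Newton's method refines it to λ ≈ -0.9465. p(1) = -5 and p(2) = 25 have opposite signs, so a root lies in (1, 2); Newton's method refines it to λ ≈ 1.2493. Check (Vieta): the three roots sum to -9, matching tr M = -9.
Thus the eigenvalues (to 4 decimals) are -9.3029 (modulus 9.3029); -0.9465 (modulus 0.9465); 1.2493 (modulus 1.2493). The spectral radius is the largest modulus: r(A) ≈ 9.3029. (Cross-check: r(A) ≤ ||A||_2 ≈ 10.1559; equality holds whenever A is normal, though it can also hold for some non-normal A.)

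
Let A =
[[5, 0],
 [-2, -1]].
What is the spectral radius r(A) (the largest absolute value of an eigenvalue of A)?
r(A) = 5

The eigenvalues of A are the roots of its characteristic polynomial. With M = A (coefficients from the trace and determinant):
  p(λ) = det(λ I - M) = λ^2 - 4λ - 5.
For λ^2 - 4λ - 5 the discriminant is 36. It is a perfect square (6^2), so the roots are rational: λ = (4 ± 6)/2 = 5, -1.
Thus the eigenvalues (to 4 decimals) are 5 (modulus 5); -1 (modulus 1). The spectral radius is the largest modulus: r(A) = 5. (Cross-check: r(A) ≤ ||A||_2 ≈ 5.3983; equality holds whenever A is normal, though it can also hold for some non-normal A.)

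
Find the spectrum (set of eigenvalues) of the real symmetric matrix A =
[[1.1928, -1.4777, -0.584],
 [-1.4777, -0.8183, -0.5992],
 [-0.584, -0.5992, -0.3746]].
sigma(A) ≈ {-2, 0, 2}

A is real symmetric, so its spectrum consists of real eigenvalues. Expanding the characteristic polynomial of the displayed matrix gives
  det(λ I - A) = p(λ) = λ^3 + (0)λ^2 + (-4)λ + (0).
Solving p(λ) = 0 yields eigenvalues ≈ -2, 0, 2. (A is shown rounded to 4 decimals, so these recover the underlying integer eigenvalues to within that precision.)
Verification: the trace of A = 0 equals the sum of eigenvalues 0, and det(A) ≈ 0.0002 matches the eigenvalue product 0.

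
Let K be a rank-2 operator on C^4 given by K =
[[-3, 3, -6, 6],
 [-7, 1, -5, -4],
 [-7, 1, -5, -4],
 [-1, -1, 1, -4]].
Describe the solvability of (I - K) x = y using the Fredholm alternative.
(I - K) is invertible (det(I - K) = 37 ≠ 0), so for every y in C^4 the equation (I - K) x = y has a unique solution.

K has rank 2 and factors as K = U V^T = u1 v1^T + u2 v2^T with u1 = (0, -3, -3, -1), v1 = (3, -1, 3, 0), u2 = (3, -2, -2, -2), v2 = (-1, 1, -2, 2) (multiplying out reproduces the displayed K). The nonzero eigenvalues of U V^T coincide with those of the 2 x 2 matrix G = V^T U = [[v1·u1, v1·u2], [v2·u1, v2·u2]] = [[-6, 5], [1, -5]], and by the Sylvester determinant identity det(I_4 - U V^T) = det(I_2 - V^T U) = det([[7, -5], [-1, 6]]) = (7)(6) - (-5)(-1) = 37. (Direct check: I - K =
[[4, -3, 6, -6],
 [7, 0, 5, 4],
 [7, -1, 6, 4],
 [1, 1, -1, 5]]
has determinant 37.) The finite-dimensional Fredholm alternative says: either (I - K) is invertible, or ker(I - K) ≠ {0} and then range(I - K) = ker((I - K)^*)^⊥, with dim ker(I - K) = dim ker((I - K)^*). Since det(I - K) ≠ 0, 1 is not an eigenvalue of K and ker(I - K) = {0}, so we are in the first case: for every y there is a unique x = (I - K)^(-1) y. (Explicitly, by the Woodbury identity, (I - U V^T)^(-1) = I + U (I_2 - G)^(-1) V^T.)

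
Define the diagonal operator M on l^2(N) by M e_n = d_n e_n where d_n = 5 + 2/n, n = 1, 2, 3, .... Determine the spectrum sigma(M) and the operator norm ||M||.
sigma(M) = {5 + 2/n : n ≥ 1} ∪ {5}; ||M|| = 7

A bounded diagonal operator on l^2 with diagonal entries d_n has spectrum equal to the closure of {d_n : n ≥ 1}: every d_n is an eigenvalue (with eigenvector e_n), so {d_n} ⊂ sigma(M); the spectrum is closed, so its closure is too; and for lambda not in the closure, (M - lambda I) has bounded inverse (the diagonal entries 1/(d_n - lambda) are bounded). For our sequence d_n = 5 + 2/n, n = 1, 2, 3, ...:
  - {d_n} = {5 + 2/n : n ≥ 1}; the only limit point is 5
  - closure = {5 + 2/n : n ≥ 1} ∪ {5}
For the norm: a diagonal operator has ||M|| = sup_n |d_n|. Here d_n = 5 + 2/n is positive and decreasing, so sup_n |d_n| = d_1 = 5 + 2 = 7. So ||M|| = 7.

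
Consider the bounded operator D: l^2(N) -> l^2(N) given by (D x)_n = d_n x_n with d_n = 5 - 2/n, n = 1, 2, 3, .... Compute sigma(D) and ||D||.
sigma(D) = {5 - 2/n : n ≥ 1} ∪ {5}; ||D|| = 5

A bounded diagonal operator on l^2 with diagonal entries d_n has spectrum equal to the closure of {d_n : n ≥ 1}: every d_n is an eigenvalue (with eigenvector e_n), so {d_n} ⊂ sigma(D); the spectrum is closed, so its closure is too; and for lambda not in the closure, (D - lambda I) has bounded inverse (the diagonal entries 1/(d_n - lambda) are bounded). For our sequence d_n = 5 - 2/n, n = 1, 2, 3, ...:
  - {d_n} = {5 - 2/n : n ≥ 1}; the only limit point is 5
  - closure = {5 - 2/n : n ≥ 1} ∪ {5}
For the norm: a diagonal operator has ||D|| = sup_n |d_n|. Here d_n = 5 - 2/n increases monotonically from d_1 = 3 toward 5, with all terms in [3, 5); so sup_n |d_n| = 5 (the supremum is the limit, not attained). So ||D|| = 5.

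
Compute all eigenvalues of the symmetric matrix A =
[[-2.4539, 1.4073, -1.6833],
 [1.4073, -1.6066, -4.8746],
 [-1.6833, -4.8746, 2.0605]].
sigma(A) ≈ {-5, -3, 6}

A is real symmetric, so its spectrum consists of real eigenvalues. Expanding the characteristic polynomial of the displayed matrix gives
  det(λ I - A) = p(λ) = λ^3 + (2)λ^2 + (-33)λ + (-89.9987).
Solving p(λ) = 0 yields eigenvalues ≈ -5, -3, 6. (A is shown rounded to 4 decimals, so these recover the underlying integer eigenvalues to within that precision.)
Verification: the trace of A = -2 equals the sum of eigenvalues -2, and det(A) ≈ 89.9987 matches the eigenvalue product 90.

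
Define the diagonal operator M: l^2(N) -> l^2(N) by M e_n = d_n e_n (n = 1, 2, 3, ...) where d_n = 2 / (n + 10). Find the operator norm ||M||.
||M|| = 2/11 (attained at n = 1)

For M diagonal, ||M|| = sup_n |d_n| = sup_n 2/(n + 10). This is positive and strictly decreasing in n, so the supremum is attained at n = 1: d_1 = 2/(1 + 10) = 2/11. Hence ||M|| = 2/11.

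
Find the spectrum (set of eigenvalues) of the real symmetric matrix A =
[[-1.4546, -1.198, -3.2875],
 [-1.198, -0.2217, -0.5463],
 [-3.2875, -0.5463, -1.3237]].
sigma(A) ≈ {-5, 0, 2}

A is real symmetric, so its spectrum consists of real eigenvalues. Expanding the characteristic polynomial of the displayed matrix gives
  det(λ I - A) = p(λ) = λ^3 + (3)λ^2 + (-10)λ + (0).
Solving p(λ) = 0 yields eigenvalues ≈ -5, 0, 2. (A is shown rounded to 4 decimals, so these recover the underlying integer eigenvalues to within that precision.)
Verification: the trace of A = -3 equals the sum of eigenvalues -3, and det(A) ≈ -0.0000 matches the eigenvalue product 0.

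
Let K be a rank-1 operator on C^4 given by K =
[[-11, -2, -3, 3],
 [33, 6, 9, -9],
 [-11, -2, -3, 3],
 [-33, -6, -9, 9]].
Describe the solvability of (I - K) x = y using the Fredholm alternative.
(I - K) is singular (det(I - K) = 0, i.e. 1 ∈ sigma(K)). (I - K) x = y is solvable iff y ⊥ ker((I - K)^*) = span{(-11, -2, -3, 3)}, i.e. iff -11y_1 - 2y_2 - 3y_3 + 3y_4 = 0. When solvable, the solutions are x = y + c·(1, -3, 1, 3), c arbitrary (ker(I - K) = span{(1, -3, 1, 3)}, dimension 1).

K has rank 1, so it is an outer product K = u v^T: every row of K is a multiple of one row vector. Reading off the entries, u = (1, -3, 1, 3) and v = (-11, -2, -3, 3) (row i of K equals u_i·v^T). A rank-one matrix u v^T satisfies K u = u (v·u) and kills the (3)-dimensional subspace v^⊥, so its characteristic polynomial is lambda^3 (lambda - v·u) with v·u = tr K = 1. Hence the eigenvalues of I - K are 1 (multiplicity 3) and 1 - (1) = 0, so det(I - K) = 0. (Direct check: I - K =
[[12, 2, 3, -3],
 [-33, -5, -9, 9],
 [11, 2, 4, -3],
 [33, 6, 9, -8]]
has determinant 0.) So 1 is an eigenvalue of K and (I - K) is not invertible. The finite-dimensional Fredholm alternative says: either (I - K) is invertible, or ker(I - K) ≠ {0} and then range(I - K) = ker((I - K)^*)^⊥, with dim ker(I - K) = dim ker((I - K)^*). We are in the second case, so we need both kernels. Kernel of I - K: (I - K) u = u - u (v·u) = u - u = 0, so ker(I - K) = span{u} = span{(1, -3, 1, 3)} (it is exactly 1-dimensional because rank(I - K) = 3). Kernel of the adjoint: K is real, so (I - K)^* = I - K^T = I - v u^T, and (I - v u^T) v = v - v (u·v) = 0; hence ker((I - K)^*) = span{v} = span{(-11, -2, -3, 3)}. Therefore (I - K) x = y is solvable iff <y, v> = 0, i.e. iff -11y_1 - 2y_2 - 3y_3 + 3y_4 = 0. When this holds, K y = u (v·y) = 0, so (I - K) y = y and x = y is a particular solution; the full solution set is the line x = y + c·u = y + c·(1, -3, 1, 3), c ∈ C.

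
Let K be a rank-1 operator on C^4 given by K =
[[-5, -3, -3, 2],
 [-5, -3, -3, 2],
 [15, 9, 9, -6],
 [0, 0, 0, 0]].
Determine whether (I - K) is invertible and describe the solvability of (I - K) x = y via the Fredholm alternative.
(I - K) is singular (det(I - K) = 0, i.e. 1 ∈ sigma(K)). (I - K) x = y is solvable iff y ⊥ ker((I - K)^*) = span{(-5, -3, -3, 2)}, i.e. iff -5y_1 - 3y_2 - 3y_3 + 2y_4 = 0. When solvable, the solutions are x = y + c·(1, 1, -3, 0), c arbitrary (ker(I - K) = span{(1, 1, -3, 0)}, dimension 1).

K has rank 1, so it is an outer product K = u v^T: every row of K is a multiple of one row vector. Reading off the entries, u = (1, 1, -3, 0) and v = (-5, -3, -3, 2) (row i of K equals u_i·v^T). A rank-one matrix u v^T satisfies K u = u (v·u) and kills the (3)-dimensional subspace v^⊥, so its characteristic polynomial is lambda^3 (lambda - v·u) with v·u = tr K = 1. Hence the eigenvalues of I - K are 1 (multiplicity 3) and 1 - (1) = 0, so det(I - K) = 0. (Direct check: I - K =
[[6, 3, 3, -2],
 [5, 4, 3, -2],
 [-15, -9, -8, 6],
 [0, 0, 0, 1]]
has determinant 0.) So 1 is an eigenvalue of K and (I - K) is not invertible. The finite-dimensional Fredholm alternative says: either (I - K) is invertible, or ker(I - K) ≠ {0} and then range(I - K) = ker((I - K)^*)^⊥, with dim ker(I - K) = dim ker((I - K)^*). We are in the second case, so we need both kernels. Kernel of I - K: (I - K) u = u - u (v·u) = u - u = 0, so ker(I - K) = span{u} = span{(1, 1, -3, 0)} (it is exactly 1-dimensional because rank(I - K) = 3). Kernel of the adjoint: K is real, so (I - K)^* = I - K^T = I - v u^T, and (I - v u^T) v = v - v (u·v) = 0; hence ker((I - K)^*) = span{v} = span{(-5, -3, -3, 2)}. Therefore (I - K) x = y is solvable iff <y, v> = 0, i.e. iff -5y_1 - 3y_2 - 3y_3 + 2y_4 = 0. When this holds, K y = u (v·y) = 0, so (I - K) y = y and x = y is a particular solution; the full solution set is the line x = y + c·u = y + c·(1, 1, -3, 0), c ∈ C.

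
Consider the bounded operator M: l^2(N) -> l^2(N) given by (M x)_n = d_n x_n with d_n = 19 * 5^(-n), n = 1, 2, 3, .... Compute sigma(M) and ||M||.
sigma(M) = {19 * 5^(-n) : n ≥ 1} ∪ {0}; ||M|| = 19/5

A bounded diagonal operator on l^2 with diagonal entries d_n has spectrum equal to the closure of {d_n : n ≥ 1}: every d_n is an eigenvalue (with eigenvector e_n), so {d_n} ⊂ sigma(M); the spectrum is closed, so its closure is too; and for lambda not in the closure, (M - lambda I) has bounded inverse (the diagonal entries 1/(d_n - lambda) are bounded). For our sequence d_n = 19 * 5^(-n), n = 1, 2, 3, ...:
  - {d_n} = {19 * 5^(-n) : n ≥ 1}; the only limit point is 0
  - closure = {19 * 5^(-n) : n ≥ 1} ∪ {0}
For the norm: a diagonal operator has ||M|| = sup_n |d_n|. Here d_n = 19 * 5^(-n) is positive and decreasing, so sup_n |d_n| = d_1 = 19/5. So ||M|| = 19/5.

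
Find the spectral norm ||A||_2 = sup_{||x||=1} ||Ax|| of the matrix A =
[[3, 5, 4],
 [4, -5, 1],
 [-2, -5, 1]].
||A||_2 ≈ 8.8234 (= sqrt(largest eigenvalue of A^T A))

||A||_2 = sigma_max(A) = sqrt(lambda_max(A^T A)). Form the symmetric matrix M = A^T A =
[[29, 5, 14],
 [5, 75, 10],
 [14, 10, 18]].
Its characteristic polynomial (trace, sum of principal 2x2 minors, determinant of M give the coefficients) is
  p(λ) = det(λ I - M) = λ^3 - 122λ^2 + 3726λ - 22500.
No integer candidate from the rational root theorem (±divisors of 22500) is a root, so the roots are irrational. The cubic discriminant is Δ = 6728928480 > 0, so there are three distinct real roots. p(7) = -2053 and p(8) = 12 have opposite signs, so a root lies in (7, 8); Newton's method refines it to λ ≈ 7.9939. p(36) = 180 and p(37) = -1003 have opposite signs, so a root lies in (36, 37); Newton's method refines it to λ ≈ 36.1536. p(77) = -2403 and p(78) = 432 have opposite signs, so a root lies in (77, 78); Newton's method refines it to λ ≈ 77.8525. Check (Vieta): the three roots sum to 122, matching tr M = 122.
So the eigenvalues of A^T A are ≈ 7.9939, 36.1536, 77.8525 (all ≥ 0, as they must be for A^T A). The largest is λ_max ≈ 77.8525, hence ||A||_2 = sqrt(λ_max) ≈ 8.8234.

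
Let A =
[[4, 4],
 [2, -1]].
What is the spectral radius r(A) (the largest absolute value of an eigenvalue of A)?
r(A) = (3 + sqrt(57))/2 ≈ 5.2749

The eigenvalues of A are the roots of its characteristic polynomial. With M = A (coefficients from the trace and determinant):
  p(λ) = det(λ I - M) = λ^2 - 3λ - 12.
For λ^2 - 3λ - 12 the discriminant is 57. It is nonnegative but not a perfect square, so the roots are real and irrational: λ = (3 ± sqrt(57))/2 ≈ 5.2749, -2.2749.
Thus the eigenvalues (to 4 decimals) are 5.2749 (modulus 5.2749); -2.2749 (modulus 2.2749). The spectral radius is the largest modulus: r(A) = (3 + sqrt(57))/2 ≈ 5.2749. (Cross-check: r(A) ≤ ||A||_2 ≈ 5.7079; equality holds whenever A is normal, though it can also hold for some non-normal A.)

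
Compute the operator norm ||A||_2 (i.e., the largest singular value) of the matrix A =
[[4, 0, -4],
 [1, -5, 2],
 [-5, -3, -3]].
||A||_2 ≈ 6.9838 (= sqrt(largest eigenvalue of A^T A))

||A||_2 = sigma_max(A) = sqrt(lambda_max(A^T A)). Form the symmetric matrix M = A^T A =
[[42, 10, 1],
 [10, 34, -1],
 [1, -1, 29]].
Its characteristic polynomial (trace, sum of principal 2x2 minors, determinant of M give the coefficients) is
  p(λ) = det(λ I - M) = λ^3 - 105λ^2 + 3530λ - 38416.
No integer candidate from the rational root theorem (±divisors of 38416) is a root, so the roots are irrational. The cubic discriminant is Δ = 1949188 > 0, so there are three distinct real roots. p(26) = -40 and p(27) = 32 have opposite signs, so a root lies in (26, 27); Newton's method refines it to λ ≈ 26.4673. p(29) = 38 and p(30) = -16 have opposite signs, so a root lies in (29, 30); Newton's method refines it to λ ≈ 29.7588. p(48) = -304 and p(49) = 98 have opposite signs, so a root lies in (48, 49); Newton's method refines it to λ ≈ 48.774. Check (Vieta): the three roots sum to 105, matching tr M = 105.
So the eigenvalues of A^T A are ≈ 26.4673, 29.7588, 48.774 (all ≥ 0, as they must be for A^T A). The largest is λ_max ≈ 48.774, hence ||A||_2 = sqrt(λ_max) ≈ 6.9838.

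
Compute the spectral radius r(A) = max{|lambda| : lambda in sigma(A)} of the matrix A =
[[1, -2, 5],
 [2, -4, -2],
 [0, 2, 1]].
r(A) ≈ 3.2593

The eigenvalues of A are the roots of its characteristic polynomial. With M = A (coefficients from the trace, the sum of principal 2x2 minors, and det A):
  p(λ) = det(λ I - M) = λ^3 + 2λ^2 + λ - 24.
No integer candidate from the rational root theorem (±divisors of 24) is a root, so the roots are irrational. The cubic discriminant is Δ = -15648 < 0, so there is one real root and a complex-conjugate pair. p(2) = -6 and p(3) = 24 have opposite signs, so a root lies in (2, 3); Newton's method refines it to λ ≈ 2.2593. Dividing out (λ - (2.2593)) leaves approximately λ^2 + 4.2593λ + 10.6229. For λ^2 + 4.2593λ + 10.6229 the discriminant is -24.3501. It is negative, so the remaining roots are the complex-conjugate pair λ ≈ -2.1296 ± 2.4673i. Their product equals the constant term, so |λ|^2 ≈ 10.6229 and |λ| ≈ 3.2593.
Thus the eigenvalues (to 4 decimals) are 2.2593 (modulus 2.2593); -2.1296 ± 2.4673i (modulus 3.2593). The spectral radius is the largest modulus: r(A) ≈ 3.2593. (Cross-check: r(A) ≤ ||A||_2 ≈ 5.4876; equality holds whenever A is normal, though it can also hold for some non-normal A.)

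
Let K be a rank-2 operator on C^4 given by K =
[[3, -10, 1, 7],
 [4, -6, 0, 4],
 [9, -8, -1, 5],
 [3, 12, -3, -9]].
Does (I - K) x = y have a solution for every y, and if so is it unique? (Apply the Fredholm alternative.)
(I - K) is invertible (det(I - K) = 12 ≠ 0), so for every y in C^4 the equation (I - K) x = y has a unique solution.

K has rank 2 and factors as K = U V^T = u1 v1^T + u2 v2^T with u1 = (-3, -2, -3, 3), v1 = (-2, 3, 0, -2), u2 = (-1, 0, 1, 3), v2 = (3, 1, -1, -1) (multiplying out reproduces the displayed K). The nonzero eigenvalues of U V^T coincide with those of the 2 x 2 matrix G = V^T U = [[v1·u1, v1·u2], [v2·u1, v2·u2]] = [[-6, -4], [-11, -7]], and by the Sylvester determinant identity det(I_4 - U V^T) = det(I_2 - V^T U) = det([[7, 4], [11, 8]]) = (7)(8) - (4)(11) = 12. (Direct check: I - K =
[[-2, 10, -1, -7],
 [-4, 7, 0, -4],
 [-9, 8, 2, -5],
 [-3, -12, 3, 10]]
has determinant 12.) The finite-dimensional Fredholm alternative says: either (I - K) is invertible, or ker(I - K) ≠ {0} and then range(I - K) = ker((I - K)^*)^⊥, with dim ker(I - K) = dim ker((I - K)^*). Since det(I - K) ≠ 0, 1 is not an eigenvalue of K and ker(I - K) = {0}, so we are in the first case: for every y there is a unique x = (I - K)^(-1) y. (Explicitly, by the Woodbury identity, (I - U V^T)^(-1) = I + U (I_2 - G)^(-1) V^T.)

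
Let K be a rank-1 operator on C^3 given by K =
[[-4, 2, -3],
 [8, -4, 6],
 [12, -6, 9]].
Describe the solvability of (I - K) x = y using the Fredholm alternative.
(I - K) is singular (det(I - K) = 0, i.e. 1 ∈ sigma(K)). (I - K) x = y is solvable iff y ⊥ ker((I - K)^*) = span{(-4, 2, -3)}, i.e. iff -4y_1 + 2y_2 - 3y_3 = 0. When solvable, the solutions are x = y + c·(1, -2, -3), c arbitrary (ker(I - K) = span{(1, -2, -3)}, dimension 1).

K has rank 1, so it is an outer product K = u v^T: every row of K is a multiple of one row vector. Reading off the entries, u = (1, -2, -3) and v = (-4, 2, -3) (row i of K equals u_i·v^T). A rank-one matrix u v^T satisfies K u = u (v·u) and kills the (2)-dimensional subspace v^⊥, so its characteristic polynomial is lambda^2 (lambda - v·u) with v·u = tr K = 1. Hence the eigenvalues of I - K are 1 (multiplicity 2) and 1 - (1) = 0, so det(I - K) = 0. (Direct check: I - K =
[[5, -2, 3],
 [-8, 5, -6],
 [-12, 6, -8]]
has determinant 0.) So 1 is an eigenvalue of K and (I - K) is not invertible. The finite-dimensional Fredholm alternative says: either (I - K) is invertible, or ker(I - K) ≠ {0} and then range(I - K) = ker((I - K)^*)^⊥, with dim ker(I - K) = dim ker((I - K)^*). We are in the second case, so we need both kernels. Kernel of I - K: (I - K) u = u - u (v·u) = u - u = 0, so ker(I - K) = span{u} = span{(1, -2, -3)} (it is exactly 1-dimensional because rank(I - K) = 2). Kernel of the adjoint: K is real, so (I - K)^* = I - K^T = I - v u^T, and (I - v u^T) v = v - v (u·v) = 0; hence ker((I - K)^*) = span{v} = span{(-4, 2, -3)}. Therefore (I - K) x = y is solvable iff <y, v> = 0, i.e. iff -4y_1 + 2y_2 - 3y_3 = 0. When this holds, K y = u (v·y) = 0, so (I - K) y = y and x = y is a particular solution; the full solution set is the line x = y + c·u = y + c·(1, -2, -3), c ∈ C.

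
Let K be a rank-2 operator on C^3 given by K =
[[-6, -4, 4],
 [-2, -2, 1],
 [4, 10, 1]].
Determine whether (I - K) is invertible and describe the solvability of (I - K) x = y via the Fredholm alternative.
(I - K) is invertible (det(I - K) = -22 ≠ 0), so for every y in C^3 the equation (I - K) x = y has a unique solution.

K has rank 2 and factors as K = U V^T = u1 v1^T + u2 v2^T with u1 = (1, 0, 3), v1 = (0, 2, 1), u2 = (3, 1, -2), v2 = (-2, -2, 1) (multiplying out reproduces the displayed K). The nonzero eigenvalues of U V^T coincide with those of the 2 x 2 matrix G = V^T U = [[v1·u1, v1·u2], [v2·u1, v2·u2]] = [[3, 0], [1, -10]], and by the Sylvester determinant identity det(I_3 - U V^T) = det(I_2 - V^T U) = det([[-2, 0], [-1, 11]]) = (-2)(11) - (0)(-1) = -22. (Direct check: I - K =
[[7, 4, -4],
 [2, 3, -1],
 [-4, -10, 0]]
has determinant -22.) The finite-dimensional Fredholm alternative says: either (I - K) is invertible, or ker(I - K) ≠ {0} and then range(I - K) = ker((I - K)^*)^⊥, with dim ker(I - K) = dim ker((I - K)^*). Since det(I - K) ≠ 0, 1 is not an eigenvalue of K and ker(I - K) = {0}, so we are in the first case: for every y there is a unique x = (I - K)^(-1) y. (Explicitly, by the Woodbury identity, (I - U V^T)^(-1) = I + U (I_2 - G)^(-1) V^T.)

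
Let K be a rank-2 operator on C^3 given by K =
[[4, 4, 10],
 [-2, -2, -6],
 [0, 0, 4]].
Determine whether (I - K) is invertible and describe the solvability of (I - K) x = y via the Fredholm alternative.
(I - K) is invertible (det(I - K) = 3 ≠ 0), so for every y in C^3 the equation (I - K) x = y has a unique solution.

K has rank 2 and factors as K = U V^T = u1 v1^T + u2 v2^T with u1 = (2, -1, 0), v1 = (2, 2, 2), u2 = (3, -2, 2), v2 = (0, 0, 2) (multiplying out reproduces the displayed K). The nonzero eigenvalues of U V^T coincide with those of the 2 x 2 matrix G = V^T U = [[v1·u1, v1·u2], [v2·u1, v2·u2]] = [[2, 6], [0, 4]], and by the Sylvester determinant identity det(I_3 - U V^T) = det(I_2 - V^T U) = det([[-1, -6], [0, -3]]) = (-1)(-3) - (-6)(0) = 3. (Direct check: I - K =
[[-3, -4, -10],
 [2, 3, 6],
 [0, 0, -3]]
has determinant 3.) The finite-dimensional Fredholm alternative says: either (I - K) is invertible, or ker(I - K) ≠ {0} and then range(I - K) = ker((I - K)^*)^⊥, with dim ker(I - K) = dim ker((I - K)^*). Since det(I - K) ≠ 0, 1 is not an eigenvalue of K and ker(I - K) = {0}, so we are in the first case: for every y there is a unique x = (I - K)^(-1) y. (Explicitly, by the Woodbury identity, (I - U V^T)^(-1) = I + U (I_2 - G)^(-1) V^T.)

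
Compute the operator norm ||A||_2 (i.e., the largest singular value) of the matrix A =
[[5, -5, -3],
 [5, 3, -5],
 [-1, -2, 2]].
||A||_2 ≈ 9.3407 (= sqrt(largest eigenvalue of A^T A))

||A||_2 = sigma_max(A) = sqrt(lambda_max(A^T A)). Form the symmetric matrix M = A^T A =
[[51, -8, -42],
 [-8, 38, -4],
 [-42, -4, 38]].
Its characteristic polynomial (trace, sum of principal 2x2 minors, determinant of M give the coefficients) is
  p(λ) = det(λ I - M) = λ^3 - 127λ^2 + 3476λ - 676.
No integer candidate from the rational root theorem (±divisors of 676) is a root, so the roots are irrational. The cubic discriminant is Δ = 26704153552 > 0, so there are three distinct real roots. p(0) = -676 and p(1) = 2674 have opposite signs, so a root lies in (0, 1); Newton's method refines it to λ ≈ 0.1959. p(39) = 1040 and p(40) = -836 have opposite signs, so a root lies in (39, 40); Newton's method refines it to λ ≈ 39.5555. p(87) = -1024 and p(88) = 3196 have opposite signs, so a root lies in (87, 88); Newton's method refines it to λ ≈ 87.2486. Check (Vieta): the three roots sum to 127, matching tr M = 127.
So the eigenvalues of A^T A are ≈ 0.1959, 39.5555, 87.2486 (all ≥ 0, as they must be for A^T A). The largest is λ_max ≈ 87.2486, hence ||A||_2 = sqrt(λ_max) ≈ 9.3407.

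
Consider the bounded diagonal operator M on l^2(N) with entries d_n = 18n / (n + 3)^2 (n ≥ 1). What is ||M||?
||M|| = 3/2 (attained at n = 3)

For M diagonal, ||M|| = sup_n |d_n|. Treat f(x) = 18x / (x + 3)^2 for real x > 0. By the quotient rule, f'(x) = 18(3 - x)/(x + 3)^3, which is positive for x < 3 and negative for x > 3. So f has a unique maximum at x = 3, and since 3 is a positive integer, the supremum over n ≥ 1 is attained at n = 3: d_3 = 18·3/(3 + 3)^2 = 18·3/36 = 3/2. Hence ||M|| = 3/2.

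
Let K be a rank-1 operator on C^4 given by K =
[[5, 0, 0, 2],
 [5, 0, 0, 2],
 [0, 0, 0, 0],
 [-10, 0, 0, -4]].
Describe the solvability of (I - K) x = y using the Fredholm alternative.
(I - K) is singular (det(I - K) = 0, i.e. 1 ∈ sigma(K)). (I - K) x = y is solvable iff y ⊥ ker((I - K)^*) = span{(5, 0, 0, 2)}, i.e. iff 5y_1 + 2y_4 = 0. When solvable, the solutions are x = y + c·(1, 1, 0, -2), c arbitrary (ker(I - K) = span{(1, 1, 0, -2)}, dimension 1).

K has rank 1, so it is an outer product K = u v^T: every row of K is a multiple of one row vector. Reading off the entries, u = (1, 1, 0, -2) and v = (5, 0, 0, 2) (row i of K equals u_i·v^T). A rank-one matrix u v^T satisfies K u = u (v·u) and kills the (3)-dimensional subspace v^⊥, so its characteristic polynomial is lambda^3 (lambda - v·u) with v·u = tr K = 1. Hence the eigenvalues of I - K are 1 (multiplicity 3) and 1 - (1) = 0, so det(I - K) = 0. (Direct check: I - K =
[[-4, 0, 0, -2],
 [-5, 1, 0, -2],
 [0, 0, 1, 0],
 [10, 0, 0, 5]]
has determinant 0.) So 1 is an eigenvalue of K and (I - K) is not invertible. The finite-dimensional Fredholm alternative says: either (I - K) is invertible, or ker(I - K) ≠ {0} and then range(I - K) = ker((I - K)^*)^⊥, with dim ker(I - K) = dim ker((I - K)^*). We are in the second case, so we need both kernels. Kernel of I - K: (I - K) u = u - u (v·u) = u - u = 0, so ker(I - K) = span{u} = span{(1, 1, 0, -2)} (it is exactly 1-dimensional because rank(I - K) = 3). Kernel of the adjoint: K is real, so (I - K)^* = I - K^T = I - v u^T, and (I - v u^T) v = v - v (u·v) = 0; hence ker((I - K)^*) = span{v} = span{(5, 0, 0, 2)}. Therefore (I - K) x = y is solvable iff <y, v> = 0, i.e. iff 5y_1 + 2y_4 = 0. When this holds, K y = u (v·y) = 0, so (I - K) y = y and x = y is a particular solution; the full solution set is the line x = y + c·u = y + c·(1, 1, 0, -2), c ∈ C.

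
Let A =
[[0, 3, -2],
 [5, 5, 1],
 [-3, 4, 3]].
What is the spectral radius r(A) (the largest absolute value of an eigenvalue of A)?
r(A) ≈ 6.7739

The eigenvalues of A are the roots of its characteristic polynomial. With M = A (coefficients from the trace, the sum of principal 2x2 minors, and det A):
  p(λ) = det(λ I - M) = λ^3 - 8λ^2 - 10λ + 124.
No integer candidate from the rational root theorem (±divisors of 124) is a root, so the roots are irrational. The cubic discriminant is Δ = 27760 > 0, so there are three distinct real roots. p(-4) = -28 and p(-3) = 55 have opposite signs, so a root lies in (-4, -3); Newton's method refines it to λ ≈ -3.7091. p(4) = 20 and p(5) = -1 have opposite signs, so a root lies in (4, 5); Newton's method refines it to λ ≈ 4.9353. p(6) = -8 and p(7) = 5 have opposite signs, so a root lies in (6, 7); Newton's method refines it to λ ≈ 6.7739. Check (Vieta): the three roots sum to 8, matching tr M = 8.
Thus the eigenvalues (to 4 decimals) are -3.7091 (modulus 3.7091); 4.9353 (modulus 4.9353); 6.7739 (modulus 6.7739). The spectral radius is the largest modulus: r(A) ≈ 6.7739. (Cross-check: r(A) ≤ ||A||_2 ≈ 7.6584; equality holds whenever A is normal, though it can also hold for some non-normal A.)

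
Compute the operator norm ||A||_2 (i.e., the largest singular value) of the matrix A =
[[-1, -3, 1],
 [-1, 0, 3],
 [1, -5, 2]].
||A||_2 ≈ 6.3579 (= sqrt(largest eigenvalue of A^T A))

||A||_2 = sigma_max(A) = sqrt(lambda_max(A^T A)). Form the symmetric matrix M = A^T A =
[[3, -2, -2],
 [-2, 34, -13],
 [-2, -13, 14]].
Its characteristic polynomial (trace, sum of principal 2x2 minors, determinant of M give the coefficients) is
  p(λ) = det(λ I - M) = λ^3 - 51λ^2 + 443λ - 625.
No integer candidate from the rational root theorem (±divisors of 625) is a root, so the roots are irrational. The cubic discriminant is Δ = 74687296 > 0, so there are three distinct real roots. p(1) = -232 and p(2) = 65 have opposite signs, so a root lies in (1, 2); Newton's method refines it to λ ≈ 1.7521. p(8) = 167 and p(9) = -40 have opposite signs, so a root lies in (8, 9); Newton's method refines it to λ ≈ 8.8244. p(40) = -505 and p(41) = 728 have opposite signs, so a root lies in (40, 41); Newton's method refines it to λ ≈ 40.4235. Check (Vieta): the three roots sum to 51, matching tr M = 51.
So the eigenvalues of A^T A are ≈ 1.7521, 8.8244, 40.4235 (all ≥ 0, as they must be for A^T A). The largest is λ_max ≈ 40.4235, hence ||A||_2 = sqrt(λ_max) ≈ 6.3579.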